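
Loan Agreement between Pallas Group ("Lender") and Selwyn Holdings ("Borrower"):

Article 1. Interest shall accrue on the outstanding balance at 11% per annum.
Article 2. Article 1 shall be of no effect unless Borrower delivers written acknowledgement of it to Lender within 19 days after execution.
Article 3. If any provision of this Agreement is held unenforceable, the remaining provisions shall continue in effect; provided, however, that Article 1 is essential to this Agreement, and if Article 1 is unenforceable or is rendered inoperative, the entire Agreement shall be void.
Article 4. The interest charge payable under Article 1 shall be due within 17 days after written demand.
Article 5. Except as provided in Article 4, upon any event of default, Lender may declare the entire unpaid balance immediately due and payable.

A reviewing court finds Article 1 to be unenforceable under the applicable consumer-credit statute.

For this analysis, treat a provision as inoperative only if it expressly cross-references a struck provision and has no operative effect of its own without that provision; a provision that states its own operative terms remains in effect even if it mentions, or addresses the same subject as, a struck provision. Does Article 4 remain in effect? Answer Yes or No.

Article 1 is struck. The only function of Article 2 is the acknowledgement condition for Article 1, so it cannot stand once Article 1 is removed. Article 4 has no operative effect of its own apart from Article 1 and is therefore inoperative. Article 3 makes Article 1 an essential term, and Article 1 is the provision held invalid; under Article 3, the entire Agreement is therefore void. No provision of the Agreement survives. Article 4 is among the inoperative provisions, so the answer is no.

No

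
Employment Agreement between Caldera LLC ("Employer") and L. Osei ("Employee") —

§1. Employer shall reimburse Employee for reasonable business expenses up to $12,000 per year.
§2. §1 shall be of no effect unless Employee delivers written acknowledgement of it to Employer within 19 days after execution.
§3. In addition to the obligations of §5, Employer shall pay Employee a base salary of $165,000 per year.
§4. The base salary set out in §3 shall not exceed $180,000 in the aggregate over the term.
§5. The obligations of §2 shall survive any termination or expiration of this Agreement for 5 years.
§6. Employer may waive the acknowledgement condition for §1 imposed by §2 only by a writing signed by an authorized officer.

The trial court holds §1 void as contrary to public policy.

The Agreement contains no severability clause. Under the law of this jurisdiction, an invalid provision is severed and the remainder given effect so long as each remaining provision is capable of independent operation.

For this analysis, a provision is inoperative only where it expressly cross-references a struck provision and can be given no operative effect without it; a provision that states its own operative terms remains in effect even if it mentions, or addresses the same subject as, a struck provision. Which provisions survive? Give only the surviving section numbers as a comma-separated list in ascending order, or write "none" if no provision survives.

§1 is struck. §2 has no operative effect of its own apart from §1 and is therefore inoperative. The only function of §5 is the survival period for §2, so it cannot stand once §2 is removed. §6 merely fixes the waiver condition for §2; with §2 gone it has nothing to operate on and falls away. Although §3 refers to §5, its operative terms do not depend on §5, so it remains in effect. With no severability clause, the stated default rule severs what cannot stand and enforces each remaining provision that can operate on its own. That leaves §3 and §4 in effect.

3, 4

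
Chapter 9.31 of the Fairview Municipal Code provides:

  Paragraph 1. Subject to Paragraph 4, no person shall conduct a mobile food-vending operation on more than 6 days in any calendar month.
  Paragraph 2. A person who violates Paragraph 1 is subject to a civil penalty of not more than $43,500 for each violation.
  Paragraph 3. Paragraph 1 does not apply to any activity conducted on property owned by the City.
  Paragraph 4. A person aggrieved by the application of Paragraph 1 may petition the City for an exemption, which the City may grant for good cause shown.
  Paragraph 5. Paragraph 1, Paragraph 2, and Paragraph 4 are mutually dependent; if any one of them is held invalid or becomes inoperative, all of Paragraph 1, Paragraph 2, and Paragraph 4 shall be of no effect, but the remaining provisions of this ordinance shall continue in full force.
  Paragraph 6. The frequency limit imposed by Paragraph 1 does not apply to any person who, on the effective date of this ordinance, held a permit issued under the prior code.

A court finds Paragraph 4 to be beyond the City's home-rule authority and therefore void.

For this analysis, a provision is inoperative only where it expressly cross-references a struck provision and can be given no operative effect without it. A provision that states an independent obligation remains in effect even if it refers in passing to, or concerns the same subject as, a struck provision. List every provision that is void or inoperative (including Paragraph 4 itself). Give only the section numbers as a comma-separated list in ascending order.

Paragraph 4 is struck. Nothing else in the ordinance is defined by reference to Paragraph 4. Paragraph 5 declares Paragraph 1, Paragraph 2, and Paragraph 4 mutually dependent; since one of them has fallen, all of them are of no effect. That brings down Paragraph 1 and Paragraph 2 as well. Paragraph 3 and Paragraph 6 in turn depend solely on a provision now struck and likewise fall. The remainder continues in force under Paragraph 5. Only Paragraph 5 remains in effect.

1, 2, 3, 4, 6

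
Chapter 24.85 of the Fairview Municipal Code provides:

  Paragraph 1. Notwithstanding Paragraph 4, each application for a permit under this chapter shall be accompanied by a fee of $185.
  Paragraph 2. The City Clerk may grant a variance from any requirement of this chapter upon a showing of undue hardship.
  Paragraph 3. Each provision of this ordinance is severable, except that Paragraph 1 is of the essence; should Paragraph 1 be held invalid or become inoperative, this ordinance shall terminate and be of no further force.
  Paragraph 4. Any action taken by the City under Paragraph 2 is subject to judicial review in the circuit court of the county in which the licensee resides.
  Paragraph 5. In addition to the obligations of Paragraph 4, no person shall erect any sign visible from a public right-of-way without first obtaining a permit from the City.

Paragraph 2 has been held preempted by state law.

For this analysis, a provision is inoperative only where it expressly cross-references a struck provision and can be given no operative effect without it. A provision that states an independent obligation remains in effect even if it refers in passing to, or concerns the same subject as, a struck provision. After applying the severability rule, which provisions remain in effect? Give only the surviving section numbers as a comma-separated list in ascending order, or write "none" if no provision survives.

Paragraph 2 is struck. Paragraph 4 has no operative effect of its own apart from Paragraph 2 and is therefore inoperative. Although Paragraph 1 refers to Paragraph 4, its operative terms do not depend on Paragraph 4, so it remains in effect. Although Paragraph 5 refers to Paragraph 4, its operative terms do not depend on Paragraph 4, so it remains in effect. Paragraph 3 makes Paragraph 1 an essential term, but Paragraph 1 is unaffected, so the severability proviso in Paragraph 3 preserves the remaining provisions. The provisions still in force are Paragraph 1, Paragraph 3, and Paragraph 5.

1, 3, 5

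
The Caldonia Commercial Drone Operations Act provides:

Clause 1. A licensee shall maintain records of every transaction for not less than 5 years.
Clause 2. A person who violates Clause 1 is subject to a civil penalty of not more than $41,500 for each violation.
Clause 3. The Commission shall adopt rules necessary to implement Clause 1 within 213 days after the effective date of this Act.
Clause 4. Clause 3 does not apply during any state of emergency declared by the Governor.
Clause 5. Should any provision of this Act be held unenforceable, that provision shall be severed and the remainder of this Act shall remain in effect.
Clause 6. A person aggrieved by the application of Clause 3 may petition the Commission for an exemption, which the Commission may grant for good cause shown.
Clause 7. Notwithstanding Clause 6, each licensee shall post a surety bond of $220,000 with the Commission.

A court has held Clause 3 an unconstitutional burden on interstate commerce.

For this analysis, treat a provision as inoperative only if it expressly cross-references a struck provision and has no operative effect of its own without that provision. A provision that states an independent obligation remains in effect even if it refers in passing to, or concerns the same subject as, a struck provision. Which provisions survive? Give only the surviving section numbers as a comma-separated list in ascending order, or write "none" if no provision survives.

1, 2, 5, 7

Clause 3 is struck. Clause 4 has no operative effect of its own apart from Clause 3 and is therefore inoperative. The only function of Clause 6 is the exemption procedure for Clause 3, so it cannot stand once Clause 3 is removed. Although Clause 7 refers to Clause 6, its operative terms do not depend on Clause 6, so it remains in effect. Under the severability clause in Clause 5, the remaining provisions continue in force. The provisions still in force are Clause 1, Clause 2, Clause 5, and Clause 7.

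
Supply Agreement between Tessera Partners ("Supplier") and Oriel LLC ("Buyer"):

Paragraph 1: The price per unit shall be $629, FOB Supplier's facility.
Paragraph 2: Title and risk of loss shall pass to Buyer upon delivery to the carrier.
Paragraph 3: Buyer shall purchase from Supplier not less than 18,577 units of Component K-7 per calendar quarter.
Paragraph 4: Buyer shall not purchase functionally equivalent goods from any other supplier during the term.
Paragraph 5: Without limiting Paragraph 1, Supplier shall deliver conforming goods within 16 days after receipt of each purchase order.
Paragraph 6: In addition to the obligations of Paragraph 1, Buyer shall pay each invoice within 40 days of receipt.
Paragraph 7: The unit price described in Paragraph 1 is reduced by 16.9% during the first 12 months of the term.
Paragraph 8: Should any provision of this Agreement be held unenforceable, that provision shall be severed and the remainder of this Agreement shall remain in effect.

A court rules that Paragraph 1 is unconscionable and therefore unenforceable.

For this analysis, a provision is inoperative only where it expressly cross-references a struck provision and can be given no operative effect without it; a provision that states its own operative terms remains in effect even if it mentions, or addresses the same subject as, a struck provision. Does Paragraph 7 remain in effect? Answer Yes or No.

Paragraph 1 is struck. Paragraph 7 does nothing except set the introductory reduction to the unit price by reference to Paragraph 1; with Paragraph 1 gone it has no independent effect and is inoperative. Although Paragraph 6 refers to Paragraph 1, its operative terms do not depend on Paragraph 1, so it remains in effect. Although Paragraph 5 refers to Paragraph 1, its operative terms do not depend on Paragraph 1, so it remains in effect. Under the severability clause in Paragraph 8, the remaining provisions continue in force. The provisions still in force are Paragraph 2, Paragraph 3, Paragraph 4, Paragraph 5, Paragraph 6, and Paragraph 8. Paragraph 7 is among the inoperative provisions, so the answer is no.

No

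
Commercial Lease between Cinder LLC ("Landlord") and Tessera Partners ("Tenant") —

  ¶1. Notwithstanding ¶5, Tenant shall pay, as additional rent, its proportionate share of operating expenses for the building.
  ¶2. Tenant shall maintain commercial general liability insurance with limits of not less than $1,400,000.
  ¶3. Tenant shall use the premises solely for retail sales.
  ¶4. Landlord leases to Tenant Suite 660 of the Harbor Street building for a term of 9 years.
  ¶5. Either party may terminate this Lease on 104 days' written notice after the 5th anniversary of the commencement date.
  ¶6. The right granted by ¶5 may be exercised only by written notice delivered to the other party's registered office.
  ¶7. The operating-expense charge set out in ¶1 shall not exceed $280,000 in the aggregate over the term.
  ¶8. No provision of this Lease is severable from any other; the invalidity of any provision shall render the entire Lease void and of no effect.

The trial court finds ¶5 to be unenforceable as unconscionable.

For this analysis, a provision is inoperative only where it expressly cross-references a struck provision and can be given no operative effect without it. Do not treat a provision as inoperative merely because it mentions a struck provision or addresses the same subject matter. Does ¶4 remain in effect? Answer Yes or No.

¶5 is struck. ¶6 has no operative effect of its own apart from ¶5 and is therefore inoperative. ¶8 provides that the Lease is not severable, so the invalidity of any one provision voids the entire Lease. No provision of the Lease survives. ¶4 is among the inoperative provisions, so the answer is no.

No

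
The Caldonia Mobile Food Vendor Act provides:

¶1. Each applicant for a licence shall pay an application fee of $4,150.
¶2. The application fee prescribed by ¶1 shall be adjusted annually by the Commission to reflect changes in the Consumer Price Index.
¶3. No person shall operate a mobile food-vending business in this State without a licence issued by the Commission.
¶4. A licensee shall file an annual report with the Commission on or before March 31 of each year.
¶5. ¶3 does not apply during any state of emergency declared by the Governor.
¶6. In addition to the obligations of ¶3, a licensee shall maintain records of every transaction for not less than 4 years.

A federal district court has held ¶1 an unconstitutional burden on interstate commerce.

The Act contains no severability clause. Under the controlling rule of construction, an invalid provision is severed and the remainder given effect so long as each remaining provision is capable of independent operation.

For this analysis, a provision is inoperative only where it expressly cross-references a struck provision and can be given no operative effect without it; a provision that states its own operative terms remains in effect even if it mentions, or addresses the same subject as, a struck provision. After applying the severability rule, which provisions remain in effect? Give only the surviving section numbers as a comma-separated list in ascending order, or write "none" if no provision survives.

3, 4, 5, 6

¶1 is struck. The whole of ¶2 is the indexation of the application fee, defined by reference to ¶1, so ¶2 cannot stand once ¶1 is removed. Under the stated default rule, only provisions that cannot operate independently fall away; the rest are enforced. The provisions still in force are ¶3, ¶4, ¶5, and ¶6.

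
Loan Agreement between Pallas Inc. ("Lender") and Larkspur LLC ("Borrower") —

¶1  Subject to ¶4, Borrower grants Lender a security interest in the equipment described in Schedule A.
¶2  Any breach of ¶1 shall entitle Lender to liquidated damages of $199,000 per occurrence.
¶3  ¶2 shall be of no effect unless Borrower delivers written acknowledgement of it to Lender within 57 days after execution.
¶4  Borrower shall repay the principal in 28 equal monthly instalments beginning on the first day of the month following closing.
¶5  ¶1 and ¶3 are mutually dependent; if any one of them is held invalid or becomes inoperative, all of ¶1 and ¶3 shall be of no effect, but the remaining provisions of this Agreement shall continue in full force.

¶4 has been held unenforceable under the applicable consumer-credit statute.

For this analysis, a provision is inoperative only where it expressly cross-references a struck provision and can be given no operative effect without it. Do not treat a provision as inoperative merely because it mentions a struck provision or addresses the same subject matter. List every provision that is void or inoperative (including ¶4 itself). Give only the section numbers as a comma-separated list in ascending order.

4

¶4 is struck. Although ¶1 refers to ¶4, its operative terms do not depend on ¶4, so it remains in effect. Nothing else in the Agreement is defined by reference to ¶4. ¶5 ties ¶1 and ¶3 together, but none of those is affected here; the remaining provisions continue in force under ¶5. The provisions still in force are ¶1, ¶2, ¶3, and ¶5.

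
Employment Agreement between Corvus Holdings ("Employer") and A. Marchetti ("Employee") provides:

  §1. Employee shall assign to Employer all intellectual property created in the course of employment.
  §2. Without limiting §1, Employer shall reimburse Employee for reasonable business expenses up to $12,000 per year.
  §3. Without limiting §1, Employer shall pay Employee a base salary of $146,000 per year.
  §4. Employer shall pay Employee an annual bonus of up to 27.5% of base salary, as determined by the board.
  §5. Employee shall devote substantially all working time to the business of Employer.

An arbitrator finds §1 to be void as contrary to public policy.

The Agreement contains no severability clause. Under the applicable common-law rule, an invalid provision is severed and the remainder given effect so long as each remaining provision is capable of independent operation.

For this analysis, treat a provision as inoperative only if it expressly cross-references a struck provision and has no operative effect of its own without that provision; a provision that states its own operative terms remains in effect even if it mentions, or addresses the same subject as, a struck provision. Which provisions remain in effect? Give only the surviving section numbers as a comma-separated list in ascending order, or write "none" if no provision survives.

2, 3, 4, 5

§1 is struck. §2 mentions §1 but its own obligation stands independently of §1, so §2 is not affected. Although §3 refers to §1, its operative terms do not depend on §1, so it remains in effect. Nothing else in the Agreement is defined by reference to §1. With no severability clause, the stated default rule severs what cannot stand and enforces each remaining provision that can operate on its own. That leaves §2, §3, §4, and §5 in effect.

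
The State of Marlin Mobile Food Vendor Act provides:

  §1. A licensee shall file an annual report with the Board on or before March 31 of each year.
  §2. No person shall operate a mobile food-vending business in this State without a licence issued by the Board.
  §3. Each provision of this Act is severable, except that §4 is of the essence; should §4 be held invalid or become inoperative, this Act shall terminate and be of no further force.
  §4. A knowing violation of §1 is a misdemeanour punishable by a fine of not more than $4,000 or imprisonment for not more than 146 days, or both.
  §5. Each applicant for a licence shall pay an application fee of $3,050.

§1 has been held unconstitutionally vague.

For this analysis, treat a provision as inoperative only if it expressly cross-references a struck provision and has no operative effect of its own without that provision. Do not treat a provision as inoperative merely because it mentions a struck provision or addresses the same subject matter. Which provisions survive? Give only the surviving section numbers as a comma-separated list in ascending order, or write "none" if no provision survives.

§1 is struck. §4 operates only by reference to §1, so it falls with §1. §3 makes §4 an essential term, and §4 has been rendered inoperative by the cascade; under §3, the entire Act is therefore void. No provision of the Act survives.

none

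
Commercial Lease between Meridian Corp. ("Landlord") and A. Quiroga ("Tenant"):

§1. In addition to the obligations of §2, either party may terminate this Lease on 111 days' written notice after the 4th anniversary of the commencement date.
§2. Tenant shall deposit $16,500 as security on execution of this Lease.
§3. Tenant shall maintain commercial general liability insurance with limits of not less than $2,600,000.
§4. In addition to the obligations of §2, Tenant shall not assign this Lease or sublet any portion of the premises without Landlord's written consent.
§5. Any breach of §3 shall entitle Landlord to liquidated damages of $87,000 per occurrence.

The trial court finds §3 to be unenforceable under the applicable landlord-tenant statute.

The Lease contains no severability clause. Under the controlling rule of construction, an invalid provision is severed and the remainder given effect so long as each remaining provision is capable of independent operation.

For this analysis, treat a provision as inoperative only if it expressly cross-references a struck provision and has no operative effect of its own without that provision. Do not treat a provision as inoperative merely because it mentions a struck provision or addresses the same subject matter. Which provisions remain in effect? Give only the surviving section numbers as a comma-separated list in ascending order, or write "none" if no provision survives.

§3 is struck. §5 operates only by reference to §3, so it falls with §3. Under the stated default rule, only provisions that cannot operate independently fall away; the rest are enforced. §1, §2, and §4 remain in effect.

1, 2, 4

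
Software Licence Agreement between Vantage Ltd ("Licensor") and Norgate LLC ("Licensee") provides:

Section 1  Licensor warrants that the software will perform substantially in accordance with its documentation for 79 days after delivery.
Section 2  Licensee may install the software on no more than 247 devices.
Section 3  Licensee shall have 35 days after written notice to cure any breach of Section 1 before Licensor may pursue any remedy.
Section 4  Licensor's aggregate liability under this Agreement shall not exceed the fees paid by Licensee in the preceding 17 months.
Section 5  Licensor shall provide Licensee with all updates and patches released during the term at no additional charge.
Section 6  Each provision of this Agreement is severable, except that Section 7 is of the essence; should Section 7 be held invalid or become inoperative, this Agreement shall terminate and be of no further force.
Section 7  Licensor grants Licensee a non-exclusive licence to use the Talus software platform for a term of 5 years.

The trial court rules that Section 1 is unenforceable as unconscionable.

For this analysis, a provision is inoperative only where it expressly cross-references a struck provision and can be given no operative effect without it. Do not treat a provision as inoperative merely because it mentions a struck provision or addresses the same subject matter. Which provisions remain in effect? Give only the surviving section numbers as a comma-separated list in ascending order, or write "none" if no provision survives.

2, 4, 5, 6, 7

Section 1 is struck. Section 3 has no operative effect of its own apart from Section 1 and is therefore inoperative. Section 6 makes Section 7 an essential term, but Section 7 is unaffected, so the severability proviso in Section 6 preserves the remaining provisions. Section 2, Section 4, Section 5, Section 6, and Section 7 remain in effect.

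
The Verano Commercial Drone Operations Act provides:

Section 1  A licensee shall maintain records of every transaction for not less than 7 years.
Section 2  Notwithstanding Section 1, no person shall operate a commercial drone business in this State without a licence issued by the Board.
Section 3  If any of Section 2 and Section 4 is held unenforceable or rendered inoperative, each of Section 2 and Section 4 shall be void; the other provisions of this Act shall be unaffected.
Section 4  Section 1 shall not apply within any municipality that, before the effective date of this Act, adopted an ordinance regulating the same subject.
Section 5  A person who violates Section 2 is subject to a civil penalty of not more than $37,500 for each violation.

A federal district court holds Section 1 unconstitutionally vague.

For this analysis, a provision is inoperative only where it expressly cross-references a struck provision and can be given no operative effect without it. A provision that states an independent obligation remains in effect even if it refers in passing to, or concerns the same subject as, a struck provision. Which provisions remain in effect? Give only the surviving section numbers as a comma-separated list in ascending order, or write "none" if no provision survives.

3

Section 1 is struck. Section 4 operates only by reference to Section 1, so it falls with Section 1. Section 3 declares Section 2 and Section 4 mutually dependent; since one of them has fallen, all of them are of no effect. That brings down Section 2 as well. Section 5 in turn depends solely on a provision now struck and likewise falls. The remainder continues in force under Section 3. Only Section 3 remains in effect.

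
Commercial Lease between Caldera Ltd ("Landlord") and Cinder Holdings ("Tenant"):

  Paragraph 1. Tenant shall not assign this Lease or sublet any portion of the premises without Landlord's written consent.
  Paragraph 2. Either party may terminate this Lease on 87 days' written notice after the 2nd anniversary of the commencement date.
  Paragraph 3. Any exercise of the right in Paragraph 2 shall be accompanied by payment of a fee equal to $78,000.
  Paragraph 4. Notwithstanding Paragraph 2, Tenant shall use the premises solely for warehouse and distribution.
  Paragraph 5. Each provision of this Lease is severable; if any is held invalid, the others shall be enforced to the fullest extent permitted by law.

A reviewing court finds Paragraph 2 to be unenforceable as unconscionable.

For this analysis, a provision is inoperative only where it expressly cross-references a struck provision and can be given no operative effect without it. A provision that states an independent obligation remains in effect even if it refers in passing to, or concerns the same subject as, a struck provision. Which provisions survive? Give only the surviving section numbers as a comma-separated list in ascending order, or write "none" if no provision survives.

1, 4, 5

Paragraph 2 is struck. Paragraph 3 operates only by reference to Paragraph 2, so it falls with Paragraph 2. Paragraph 4 mentions Paragraph 2 but its own obligation stands independently of Paragraph 2, so Paragraph 4 is not affected. Under the severability clause in Paragraph 5, the remaining provisions continue in force. Paragraph 1, Paragraph 4, and Paragraph 5 remain in effect.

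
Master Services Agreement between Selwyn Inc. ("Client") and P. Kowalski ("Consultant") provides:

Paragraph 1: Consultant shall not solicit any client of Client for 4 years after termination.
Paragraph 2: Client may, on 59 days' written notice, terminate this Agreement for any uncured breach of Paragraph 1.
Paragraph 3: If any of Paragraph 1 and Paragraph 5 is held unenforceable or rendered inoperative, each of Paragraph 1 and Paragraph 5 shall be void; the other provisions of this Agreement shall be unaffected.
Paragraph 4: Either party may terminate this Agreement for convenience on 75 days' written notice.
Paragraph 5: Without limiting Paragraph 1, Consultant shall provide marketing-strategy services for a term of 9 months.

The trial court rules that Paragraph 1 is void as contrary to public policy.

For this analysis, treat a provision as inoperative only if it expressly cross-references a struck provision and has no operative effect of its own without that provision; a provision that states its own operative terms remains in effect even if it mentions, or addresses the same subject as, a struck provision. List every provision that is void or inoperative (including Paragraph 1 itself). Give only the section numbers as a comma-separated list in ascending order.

1, 2, 5

Paragraph 1 is struck. Paragraph 2 operates only by reference to Paragraph 1, so it falls with Paragraph 1. Paragraph 3 declares Paragraph 1 and Paragraph 5 mutually dependent; since one of them has fallen, all of them are of no effect. That brings down Paragraph 5 as well. The remainder continues in force under Paragraph 3. Paragraph 3 and Paragraph 4 remain in effect.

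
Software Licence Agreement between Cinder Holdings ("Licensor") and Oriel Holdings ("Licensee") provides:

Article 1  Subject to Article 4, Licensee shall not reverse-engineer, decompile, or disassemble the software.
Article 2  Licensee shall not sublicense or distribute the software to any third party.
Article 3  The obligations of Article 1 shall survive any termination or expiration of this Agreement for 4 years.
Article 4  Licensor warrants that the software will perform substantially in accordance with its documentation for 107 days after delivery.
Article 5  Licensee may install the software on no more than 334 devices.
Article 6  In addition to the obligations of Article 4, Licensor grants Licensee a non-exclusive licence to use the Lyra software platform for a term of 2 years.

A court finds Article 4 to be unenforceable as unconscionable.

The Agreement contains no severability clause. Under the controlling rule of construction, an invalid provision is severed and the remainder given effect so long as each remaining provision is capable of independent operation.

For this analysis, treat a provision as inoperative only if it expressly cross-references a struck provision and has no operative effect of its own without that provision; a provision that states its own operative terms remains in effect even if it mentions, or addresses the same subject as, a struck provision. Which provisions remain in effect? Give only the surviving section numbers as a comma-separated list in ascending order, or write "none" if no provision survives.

Article 4 is struck. Although Article 1 refers to Article 4, its operative terms do not depend on Article 4, so it remains in effect. Article 6 mentions Article 4 but its own obligation stands independently of Article 4, so Article 6 is not affected. Nothing else in the Agreement is defined by reference to Article 4. Under the stated default rule, only provisions that cannot operate independently fall away; the rest are enforced. Article 1, Article 2, Article 3, Article 5, and Article 6 remain in effect.

1, 2, 3, 5, 6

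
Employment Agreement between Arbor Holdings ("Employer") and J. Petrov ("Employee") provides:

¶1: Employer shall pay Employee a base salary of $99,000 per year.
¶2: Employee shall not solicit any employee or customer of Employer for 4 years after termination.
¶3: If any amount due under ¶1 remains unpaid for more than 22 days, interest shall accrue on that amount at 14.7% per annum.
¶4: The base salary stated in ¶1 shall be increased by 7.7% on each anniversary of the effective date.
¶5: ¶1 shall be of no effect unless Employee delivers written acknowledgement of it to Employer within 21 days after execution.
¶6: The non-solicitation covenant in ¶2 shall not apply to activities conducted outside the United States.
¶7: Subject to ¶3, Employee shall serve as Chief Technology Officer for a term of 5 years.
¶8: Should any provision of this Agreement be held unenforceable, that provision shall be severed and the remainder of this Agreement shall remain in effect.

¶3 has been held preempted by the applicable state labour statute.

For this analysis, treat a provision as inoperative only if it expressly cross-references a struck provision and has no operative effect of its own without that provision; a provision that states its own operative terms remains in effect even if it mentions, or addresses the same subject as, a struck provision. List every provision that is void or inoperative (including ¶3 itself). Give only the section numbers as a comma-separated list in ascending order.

¶3 is struck. Although ¶7 refers to ¶3, its operative terms do not depend on ¶3, so it remains in effect. Nothing else in the Agreement is defined by reference to ¶3. ¶8 is a severability clause and preserves every provision that can still be given independent effect. The provisions still in force are ¶1, ¶2, ¶4, ¶5, ¶6, ¶7, and ¶8.

3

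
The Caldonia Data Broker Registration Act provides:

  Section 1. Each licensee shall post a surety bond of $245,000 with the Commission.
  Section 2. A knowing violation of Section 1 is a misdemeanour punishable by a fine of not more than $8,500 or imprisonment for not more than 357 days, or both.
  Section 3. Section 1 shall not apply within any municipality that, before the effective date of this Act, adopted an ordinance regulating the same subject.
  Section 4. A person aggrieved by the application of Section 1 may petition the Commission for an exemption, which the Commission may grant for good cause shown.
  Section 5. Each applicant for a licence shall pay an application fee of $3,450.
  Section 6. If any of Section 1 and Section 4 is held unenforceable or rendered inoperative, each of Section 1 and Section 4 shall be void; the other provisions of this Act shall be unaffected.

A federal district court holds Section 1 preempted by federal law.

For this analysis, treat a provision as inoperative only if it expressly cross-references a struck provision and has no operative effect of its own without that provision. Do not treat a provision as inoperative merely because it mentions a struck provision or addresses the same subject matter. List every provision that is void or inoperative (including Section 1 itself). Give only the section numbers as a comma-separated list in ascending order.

1, 2, 3, 4

Section 1 is struck. Section 2 operates only by reference to Section 1, so it falls with Section 1. Section 3 has no operative effect of its own apart from Section 1 and is therefore inoperative. The only function of Section 4 is the exemption procedure for Section 1, so it cannot stand once Section 1 is removed. Section 6 declares Section 1 and Section 4 mutually dependent; since one of them has fallen, all of them are of no effect. The remainder continues in force under Section 6. The provisions still in force are Section 5 and Section 6.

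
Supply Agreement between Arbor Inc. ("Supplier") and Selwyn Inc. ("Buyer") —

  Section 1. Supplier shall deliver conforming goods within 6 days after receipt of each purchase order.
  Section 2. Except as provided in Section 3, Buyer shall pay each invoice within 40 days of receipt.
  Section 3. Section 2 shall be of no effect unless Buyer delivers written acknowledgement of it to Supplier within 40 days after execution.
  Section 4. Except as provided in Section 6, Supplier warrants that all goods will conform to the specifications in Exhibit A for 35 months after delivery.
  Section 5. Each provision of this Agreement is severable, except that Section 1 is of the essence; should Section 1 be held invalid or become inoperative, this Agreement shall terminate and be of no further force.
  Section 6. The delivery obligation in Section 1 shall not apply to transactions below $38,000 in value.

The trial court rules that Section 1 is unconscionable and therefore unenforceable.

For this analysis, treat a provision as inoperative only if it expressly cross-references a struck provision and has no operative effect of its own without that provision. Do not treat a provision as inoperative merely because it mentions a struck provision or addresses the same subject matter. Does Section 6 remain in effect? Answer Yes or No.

Section 1 is struck. Section 6 has no operative effect of its own apart from Section 1 and is therefore inoperative. Section 5 makes Section 1 an essential term, and Section 1 is the provision held invalid; under Section 5, the entire Agreement is therefore void. No provision of the Agreement survives. Section 6 is among the inoperative provisions, so the answer is no.

No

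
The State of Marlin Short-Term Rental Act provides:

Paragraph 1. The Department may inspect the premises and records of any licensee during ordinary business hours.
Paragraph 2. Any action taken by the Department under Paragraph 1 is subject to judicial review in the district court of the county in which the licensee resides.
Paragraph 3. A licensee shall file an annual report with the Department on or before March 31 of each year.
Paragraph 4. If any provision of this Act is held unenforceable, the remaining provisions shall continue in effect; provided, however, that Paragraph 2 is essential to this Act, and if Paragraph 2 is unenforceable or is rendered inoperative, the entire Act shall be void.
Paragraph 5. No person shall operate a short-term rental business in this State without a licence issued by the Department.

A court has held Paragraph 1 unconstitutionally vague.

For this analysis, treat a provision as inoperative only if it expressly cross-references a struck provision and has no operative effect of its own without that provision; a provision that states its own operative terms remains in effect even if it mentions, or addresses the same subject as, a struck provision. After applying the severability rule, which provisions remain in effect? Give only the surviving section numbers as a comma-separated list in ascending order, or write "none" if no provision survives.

none

Paragraph 1 is struck. Paragraph 2 merely fixes the judicial-review right for Paragraph 1; with Paragraph 1 gone it has nothing to operate on and falls away. Paragraph 4 makes Paragraph 2 an essential term, and Paragraph 2 has been rendered inoperative by the cascade; under Paragraph 4, the entire Act is therefore void. No provision of the Act survives.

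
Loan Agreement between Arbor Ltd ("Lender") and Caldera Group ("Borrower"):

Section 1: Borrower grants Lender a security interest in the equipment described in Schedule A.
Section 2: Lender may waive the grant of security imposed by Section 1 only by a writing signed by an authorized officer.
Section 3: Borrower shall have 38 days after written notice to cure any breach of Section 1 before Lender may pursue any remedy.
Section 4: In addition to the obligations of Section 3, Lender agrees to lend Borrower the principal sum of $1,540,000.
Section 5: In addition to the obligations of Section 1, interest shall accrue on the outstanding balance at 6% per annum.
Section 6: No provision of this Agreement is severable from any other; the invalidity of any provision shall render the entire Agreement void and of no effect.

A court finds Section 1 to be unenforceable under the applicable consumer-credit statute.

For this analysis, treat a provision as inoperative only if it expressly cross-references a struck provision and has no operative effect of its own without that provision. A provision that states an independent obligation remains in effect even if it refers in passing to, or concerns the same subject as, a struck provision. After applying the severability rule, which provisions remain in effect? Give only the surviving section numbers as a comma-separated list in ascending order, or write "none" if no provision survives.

none

Section 1 is struck. Section 2 has no operative effect of its own apart from Section 1 and is therefore inoperative. The only function of Section 3 is the cure period for breach of Section 1, so it cannot stand once Section 1 is removed. Section 6 provides that the Agreement is not severable, so the invalidity of any one provision voids the entire Agreement. No provision of the Agreement survives.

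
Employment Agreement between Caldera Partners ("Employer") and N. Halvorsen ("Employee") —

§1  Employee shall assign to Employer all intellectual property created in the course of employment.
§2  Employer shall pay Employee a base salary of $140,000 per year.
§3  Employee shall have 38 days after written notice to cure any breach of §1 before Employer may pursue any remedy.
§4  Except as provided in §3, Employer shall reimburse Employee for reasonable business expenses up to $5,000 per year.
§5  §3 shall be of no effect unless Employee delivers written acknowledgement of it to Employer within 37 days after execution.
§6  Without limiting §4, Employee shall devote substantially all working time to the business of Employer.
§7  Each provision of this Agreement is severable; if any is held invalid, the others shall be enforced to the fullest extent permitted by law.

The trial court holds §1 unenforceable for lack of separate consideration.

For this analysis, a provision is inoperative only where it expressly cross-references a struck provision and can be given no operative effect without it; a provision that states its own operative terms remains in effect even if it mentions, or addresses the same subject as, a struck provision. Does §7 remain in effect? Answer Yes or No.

Yes

§1 is struck. §3 has no operative effect of its own apart from §1 and is therefore inoperative. The only function of §5 is the acknowledgement condition for §3, so it cannot stand once §3 is removed. §4 mentions §3 but its own obligation stands independently of §3, so §4 is not affected. Under the severability clause in §7, the remaining provisions continue in force. §2, §4, §6, and §7 remain in effect. §7 is among the surviving provisions, so the answer is yes.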